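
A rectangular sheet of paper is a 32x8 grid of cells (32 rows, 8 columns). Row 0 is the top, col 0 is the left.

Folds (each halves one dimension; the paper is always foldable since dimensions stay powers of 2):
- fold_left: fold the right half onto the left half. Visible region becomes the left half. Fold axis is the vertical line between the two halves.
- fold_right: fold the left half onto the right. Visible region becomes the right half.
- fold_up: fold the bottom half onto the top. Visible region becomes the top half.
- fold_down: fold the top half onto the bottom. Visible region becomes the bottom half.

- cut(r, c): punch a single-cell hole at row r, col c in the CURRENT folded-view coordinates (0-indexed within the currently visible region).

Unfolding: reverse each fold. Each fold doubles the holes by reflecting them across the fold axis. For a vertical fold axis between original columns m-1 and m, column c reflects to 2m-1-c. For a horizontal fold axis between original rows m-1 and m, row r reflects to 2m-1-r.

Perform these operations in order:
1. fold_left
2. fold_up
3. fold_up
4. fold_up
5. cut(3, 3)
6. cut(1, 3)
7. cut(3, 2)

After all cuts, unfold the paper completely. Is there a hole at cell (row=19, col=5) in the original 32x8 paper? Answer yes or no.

Answer: yes

Derivation:
Op 1 fold_left: fold axis v@4; visible region now rows[0,32) x cols[0,4) = 32x4
Op 2 fold_up: fold axis h@16; visible region now rows[0,16) x cols[0,4) = 16x4
Op 3 fold_up: fold axis h@8; visible region now rows[0,8) x cols[0,4) = 8x4
Op 4 fold_up: fold axis h@4; visible region now rows[0,4) x cols[0,4) = 4x4
Op 5 cut(3, 3): punch at orig (3,3); cuts so far [(3, 3)]; region rows[0,4) x cols[0,4) = 4x4
Op 6 cut(1, 3): punch at orig (1,3); cuts so far [(1, 3), (3, 3)]; region rows[0,4) x cols[0,4) = 4x4
Op 7 cut(3, 2): punch at orig (3,2); cuts so far [(1, 3), (3, 2), (3, 3)]; region rows[0,4) x cols[0,4) = 4x4
Unfold 1 (reflect across h@4): 6 holes -> [(1, 3), (3, 2), (3, 3), (4, 2), (4, 3), (6, 3)]
Unfold 2 (reflect across h@8): 12 holes -> [(1, 3), (3, 2), (3, 3), (4, 2), (4, 3), (6, 3), (9, 3), (11, 2), (11, 3), (12, 2), (12, 3), (14, 3)]
Unfold 3 (reflect across h@16): 24 holes -> [(1, 3), (3, 2), (3, 3), (4, 2), (4, 3), (6, 3), (9, 3), (11, 2), (11, 3), (12, 2), (12, 3), (14, 3), (17, 3), (19, 2), (19, 3), (20, 2), (20, 3), (22, 3), (25, 3), (27, 2), (27, 3), (28, 2), (28, 3), (30, 3)]
Unfold 4 (reflect across v@4): 48 holes -> [(1, 3), (1, 4), (3, 2), (3, 3), (3, 4), (3, 5), (4, 2), (4, 3), (4, 4), (4, 5), (6, 3), (6, 4), (9, 3), (9, 4), (11, 2), (11, 3), (11, 4), (11, 5), (12, 2), (12, 3), (12, 4), (12, 5), (14, 3), (14, 4), (17, 3), (17, 4), (19, 2), (19, 3), (19, 4), (19, 5), (20, 2), (20, 3), (20, 4), (20, 5), (22, 3), (22, 4), (25, 3), (25, 4), (27, 2), (27, 3), (27, 4), (27, 5), (28, 2), (28, 3), (28, 4), (28, 5), (30, 3), (30, 4)]
Holes: [(1, 3), (1, 4), (3, 2), (3, 3), (3, 4), (3, 5), (4, 2), (4, 3), (4, 4), (4, 5), (6, 3), (6, 4), (9, 3), (9, 4), (11, 2), (11, 3), (11, 4), (11, 5), (12, 2), (12, 3), (12, 4), (12, 5), (14, 3), (14, 4), (17, 3), (17, 4), (19, 2), (19, 3), (19, 4), (19, 5), (20, 2), (20, 3), (20, 4), (20, 5), (22, 3), (22, 4), (25, 3), (25, 4), (27, 2), (27, 3), (27, 4), (27, 5), (28, 2), (28, 3), (28, 4), (28, 5), (30, 3), (30, 4)]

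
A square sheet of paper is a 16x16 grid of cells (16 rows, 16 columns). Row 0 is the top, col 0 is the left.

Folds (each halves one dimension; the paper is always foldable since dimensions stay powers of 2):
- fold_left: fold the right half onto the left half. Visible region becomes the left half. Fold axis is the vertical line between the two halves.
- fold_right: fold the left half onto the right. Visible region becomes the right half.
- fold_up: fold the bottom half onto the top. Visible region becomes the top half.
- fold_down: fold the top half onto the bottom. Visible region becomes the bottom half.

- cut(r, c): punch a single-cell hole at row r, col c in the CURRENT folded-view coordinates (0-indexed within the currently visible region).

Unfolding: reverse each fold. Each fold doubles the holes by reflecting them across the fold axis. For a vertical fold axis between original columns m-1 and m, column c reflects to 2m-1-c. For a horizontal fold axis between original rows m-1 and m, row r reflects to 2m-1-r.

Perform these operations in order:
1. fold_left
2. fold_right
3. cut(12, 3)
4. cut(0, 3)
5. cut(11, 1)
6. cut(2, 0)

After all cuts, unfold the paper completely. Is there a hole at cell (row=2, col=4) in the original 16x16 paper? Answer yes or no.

Answer: yes

Derivation:
Op 1 fold_left: fold axis v@8; visible region now rows[0,16) x cols[0,8) = 16x8
Op 2 fold_right: fold axis v@4; visible region now rows[0,16) x cols[4,8) = 16x4
Op 3 cut(12, 3): punch at orig (12,7); cuts so far [(12, 7)]; region rows[0,16) x cols[4,8) = 16x4
Op 4 cut(0, 3): punch at orig (0,7); cuts so far [(0, 7), (12, 7)]; region rows[0,16) x cols[4,8) = 16x4
Op 5 cut(11, 1): punch at orig (11,5); cuts so far [(0, 7), (11, 5), (12, 7)]; region rows[0,16) x cols[4,8) = 16x4
Op 6 cut(2, 0): punch at orig (2,4); cuts so far [(0, 7), (2, 4), (11, 5), (12, 7)]; region rows[0,16) x cols[4,8) = 16x4
Unfold 1 (reflect across v@4): 8 holes -> [(0, 0), (0, 7), (2, 3), (2, 4), (11, 2), (11, 5), (12, 0), (12, 7)]
Unfold 2 (reflect across v@8): 16 holes -> [(0, 0), (0, 7), (0, 8), (0, 15), (2, 3), (2, 4), (2, 11), (2, 12), (11, 2), (11, 5), (11, 10), (11, 13), (12, 0), (12, 7), (12, 8), (12, 15)]
Holes: [(0, 0), (0, 7), (0, 8), (0, 15), (2, 3), (2, 4), (2, 11), (2, 12), (11, 2), (11, 5), (11, 10), (11, 13), (12, 0), (12, 7), (12, 8), (12, 15)]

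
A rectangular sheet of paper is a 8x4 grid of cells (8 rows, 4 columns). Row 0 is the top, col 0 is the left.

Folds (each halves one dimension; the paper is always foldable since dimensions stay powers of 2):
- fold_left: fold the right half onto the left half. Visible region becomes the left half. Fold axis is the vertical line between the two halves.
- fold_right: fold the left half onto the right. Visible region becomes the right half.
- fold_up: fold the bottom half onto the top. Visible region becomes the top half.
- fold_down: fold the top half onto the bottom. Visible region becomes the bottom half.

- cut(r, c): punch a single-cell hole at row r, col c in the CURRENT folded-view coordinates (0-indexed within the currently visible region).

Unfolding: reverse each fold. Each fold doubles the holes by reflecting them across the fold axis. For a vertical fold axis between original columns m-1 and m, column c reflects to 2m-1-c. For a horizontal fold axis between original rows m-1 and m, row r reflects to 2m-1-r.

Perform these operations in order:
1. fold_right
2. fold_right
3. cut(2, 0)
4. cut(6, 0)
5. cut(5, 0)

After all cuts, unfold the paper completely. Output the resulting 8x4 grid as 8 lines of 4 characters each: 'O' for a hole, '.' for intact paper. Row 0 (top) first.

Answer: ....
....
OOOO
....
....
OOOO
OOOO
....

Derivation:
Op 1 fold_right: fold axis v@2; visible region now rows[0,8) x cols[2,4) = 8x2
Op 2 fold_right: fold axis v@3; visible region now rows[0,8) x cols[3,4) = 8x1
Op 3 cut(2, 0): punch at orig (2,3); cuts so far [(2, 3)]; region rows[0,8) x cols[3,4) = 8x1
Op 4 cut(6, 0): punch at orig (6,3); cuts so far [(2, 3), (6, 3)]; region rows[0,8) x cols[3,4) = 8x1
Op 5 cut(5, 0): punch at orig (5,3); cuts so far [(2, 3), (5, 3), (6, 3)]; region rows[0,8) x cols[3,4) = 8x1
Unfold 1 (reflect across v@3): 6 holes -> [(2, 2), (2, 3), (5, 2), (5, 3), (6, 2), (6, 3)]
Unfold 2 (reflect across v@2): 12 holes -> [(2, 0), (2, 1), (2, 2), (2, 3), (5, 0), (5, 1), (5, 2), (5, 3), (6, 0), (6, 1), (6, 2), (6, 3)]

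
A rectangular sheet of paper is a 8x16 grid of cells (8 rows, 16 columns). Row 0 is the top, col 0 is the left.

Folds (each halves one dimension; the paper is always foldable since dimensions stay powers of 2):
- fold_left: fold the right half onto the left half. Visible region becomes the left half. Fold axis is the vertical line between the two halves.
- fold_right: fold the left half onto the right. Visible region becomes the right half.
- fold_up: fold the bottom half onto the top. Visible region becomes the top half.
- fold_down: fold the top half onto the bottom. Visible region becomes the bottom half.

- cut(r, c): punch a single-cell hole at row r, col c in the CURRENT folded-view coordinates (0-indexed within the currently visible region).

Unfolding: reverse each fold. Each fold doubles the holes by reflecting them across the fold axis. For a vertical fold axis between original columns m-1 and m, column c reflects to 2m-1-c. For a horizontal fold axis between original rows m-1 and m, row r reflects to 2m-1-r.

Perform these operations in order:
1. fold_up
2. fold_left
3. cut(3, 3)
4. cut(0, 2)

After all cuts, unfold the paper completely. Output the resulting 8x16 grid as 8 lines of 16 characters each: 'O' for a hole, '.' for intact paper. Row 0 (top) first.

Answer: ..O..........O..
................
................
...O........O...
...O........O...
................
................
..O..........O..

Derivation:
Op 1 fold_up: fold axis h@4; visible region now rows[0,4) x cols[0,16) = 4x16
Op 2 fold_left: fold axis v@8; visible region now rows[0,4) x cols[0,8) = 4x8
Op 3 cut(3, 3): punch at orig (3,3); cuts so far [(3, 3)]; region rows[0,4) x cols[0,8) = 4x8
Op 4 cut(0, 2): punch at orig (0,2); cuts so far [(0, 2), (3, 3)]; region rows[0,4) x cols[0,8) = 4x8
Unfold 1 (reflect across v@8): 4 holes -> [(0, 2), (0, 13), (3, 3), (3, 12)]
Unfold 2 (reflect across h@4): 8 holes -> [(0, 2), (0, 13), (3, 3), (3, 12), (4, 3), (4, 12), (7, 2), (7, 13)]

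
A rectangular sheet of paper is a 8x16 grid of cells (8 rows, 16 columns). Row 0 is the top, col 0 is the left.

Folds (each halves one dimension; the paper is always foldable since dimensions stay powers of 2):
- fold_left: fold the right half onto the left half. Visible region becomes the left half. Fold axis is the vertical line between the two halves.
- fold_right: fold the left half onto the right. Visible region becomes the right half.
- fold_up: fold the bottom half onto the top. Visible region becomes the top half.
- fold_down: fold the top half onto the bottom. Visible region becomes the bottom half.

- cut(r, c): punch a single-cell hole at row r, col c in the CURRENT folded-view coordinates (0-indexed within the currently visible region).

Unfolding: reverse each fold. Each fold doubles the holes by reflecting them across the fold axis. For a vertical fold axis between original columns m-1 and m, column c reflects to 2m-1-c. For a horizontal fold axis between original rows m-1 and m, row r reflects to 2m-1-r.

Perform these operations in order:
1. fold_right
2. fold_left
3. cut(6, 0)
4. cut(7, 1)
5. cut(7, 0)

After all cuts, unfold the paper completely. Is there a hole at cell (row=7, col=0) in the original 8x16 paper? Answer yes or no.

Answer: yes

Derivation:
Op 1 fold_right: fold axis v@8; visible region now rows[0,8) x cols[8,16) = 8x8
Op 2 fold_left: fold axis v@12; visible region now rows[0,8) x cols[8,12) = 8x4
Op 3 cut(6, 0): punch at orig (6,8); cuts so far [(6, 8)]; region rows[0,8) x cols[8,12) = 8x4
Op 4 cut(7, 1): punch at orig (7,9); cuts so far [(6, 8), (7, 9)]; region rows[0,8) x cols[8,12) = 8x4
Op 5 cut(7, 0): punch at orig (7,8); cuts so far [(6, 8), (7, 8), (7, 9)]; region rows[0,8) x cols[8,12) = 8x4
Unfold 1 (reflect across v@12): 6 holes -> [(6, 8), (6, 15), (7, 8), (7, 9), (7, 14), (7, 15)]
Unfold 2 (reflect across v@8): 12 holes -> [(6, 0), (6, 7), (6, 8), (6, 15), (7, 0), (7, 1), (7, 6), (7, 7), (7, 8), (7, 9), (7, 14), (7, 15)]
Holes: [(6, 0), (6, 7), (6, 8), (6, 15), (7, 0), (7, 1), (7, 6), (7, 7), (7, 8), (7, 9), (7, 14), (7, 15)]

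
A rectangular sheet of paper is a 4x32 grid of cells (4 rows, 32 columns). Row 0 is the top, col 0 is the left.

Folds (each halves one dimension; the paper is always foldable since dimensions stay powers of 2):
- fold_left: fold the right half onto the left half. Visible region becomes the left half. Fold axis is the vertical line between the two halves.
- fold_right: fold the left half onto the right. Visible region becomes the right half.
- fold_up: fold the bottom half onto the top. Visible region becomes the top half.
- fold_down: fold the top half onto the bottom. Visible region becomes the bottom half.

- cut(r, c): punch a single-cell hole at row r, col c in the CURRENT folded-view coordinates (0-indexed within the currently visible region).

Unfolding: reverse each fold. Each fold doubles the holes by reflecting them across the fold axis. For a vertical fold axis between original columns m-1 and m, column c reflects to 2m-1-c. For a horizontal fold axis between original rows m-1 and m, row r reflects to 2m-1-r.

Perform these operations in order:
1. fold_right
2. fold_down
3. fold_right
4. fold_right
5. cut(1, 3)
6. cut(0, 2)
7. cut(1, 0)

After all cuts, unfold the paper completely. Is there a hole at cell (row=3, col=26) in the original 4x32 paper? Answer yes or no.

Op 1 fold_right: fold axis v@16; visible region now rows[0,4) x cols[16,32) = 4x16
Op 2 fold_down: fold axis h@2; visible region now rows[2,4) x cols[16,32) = 2x16
Op 3 fold_right: fold axis v@24; visible region now rows[2,4) x cols[24,32) = 2x8
Op 4 fold_right: fold axis v@28; visible region now rows[2,4) x cols[28,32) = 2x4
Op 5 cut(1, 3): punch at orig (3,31); cuts so far [(3, 31)]; region rows[2,4) x cols[28,32) = 2x4
Op 6 cut(0, 2): punch at orig (2,30); cuts so far [(2, 30), (3, 31)]; region rows[2,4) x cols[28,32) = 2x4
Op 7 cut(1, 0): punch at orig (3,28); cuts so far [(2, 30), (3, 28), (3, 31)]; region rows[2,4) x cols[28,32) = 2x4
Unfold 1 (reflect across v@28): 6 holes -> [(2, 25), (2, 30), (3, 24), (3, 27), (3, 28), (3, 31)]
Unfold 2 (reflect across v@24): 12 holes -> [(2, 17), (2, 22), (2, 25), (2, 30), (3, 16), (3, 19), (3, 20), (3, 23), (3, 24), (3, 27), (3, 28), (3, 31)]
Unfold 3 (reflect across h@2): 24 holes -> [(0, 16), (0, 19), (0, 20), (0, 23), (0, 24), (0, 27), (0, 28), (0, 31), (1, 17), (1, 22), (1, 25), (1, 30), (2, 17), (2, 22), (2, 25), (2, 30), (3, 16), (3, 19), (3, 20), (3, 23), (3, 24), (3, 27), (3, 28), (3, 31)]
Unfold 4 (reflect across v@16): 48 holes -> [(0, 0), (0, 3), (0, 4), (0, 7), (0, 8), (0, 11), (0, 12), (0, 15), (0, 16), (0, 19), (0, 20), (0, 23), (0, 24), (0, 27), (0, 28), (0, 31), (1, 1), (1, 6), (1, 9), (1, 14), (1, 17), (1, 22), (1, 25), (1, 30), (2, 1), (2, 6), (2, 9), (2, 14), (2, 17), (2, 22), (2, 25), (2, 30), (3, 0), (3, 3), (3, 4), (3, 7), (3, 8), (3, 11), (3, 12), (3, 15), (3, 16), (3, 19), (3, 20), (3, 23), (3, 24), (3, 27), (3, 28), (3, 31)]
Holes: [(0, 0), (0, 3), (0, 4), (0, 7), (0, 8), (0, 11), (0, 12), (0, 15), (0, 16), (0, 19), (0, 20), (0, 23), (0, 24), (0, 27), (0, 28), (0, 31), (1, 1), (1, 6), (1, 9), (1, 14), (1, 17), (1, 22), (1, 25), (1, 30), (2, 1), (2, 6), (2, 9), (2, 14), (2, 17), (2, 22), (2, 25), (2, 30), (3, 0), (3, 3), (3, 4), (3, 7), (3, 8), (3, 11), (3, 12), (3, 15), (3, 16), (3, 19), (3, 20), (3, 23), (3, 24), (3, 27), (3, 28), (3, 31)]

Answer: no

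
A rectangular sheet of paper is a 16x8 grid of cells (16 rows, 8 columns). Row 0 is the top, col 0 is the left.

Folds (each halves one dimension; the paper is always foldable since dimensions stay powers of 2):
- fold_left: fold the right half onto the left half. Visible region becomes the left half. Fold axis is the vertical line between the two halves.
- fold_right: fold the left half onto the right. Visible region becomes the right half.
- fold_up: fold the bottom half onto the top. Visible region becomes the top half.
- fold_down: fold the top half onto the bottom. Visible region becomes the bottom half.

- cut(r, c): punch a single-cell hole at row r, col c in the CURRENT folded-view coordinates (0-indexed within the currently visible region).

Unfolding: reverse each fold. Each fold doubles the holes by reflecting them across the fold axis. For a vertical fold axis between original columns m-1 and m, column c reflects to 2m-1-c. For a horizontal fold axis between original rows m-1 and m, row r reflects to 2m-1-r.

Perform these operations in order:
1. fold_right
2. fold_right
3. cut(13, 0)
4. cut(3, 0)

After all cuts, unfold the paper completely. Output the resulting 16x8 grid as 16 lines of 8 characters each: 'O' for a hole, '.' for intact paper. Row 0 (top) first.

Op 1 fold_right: fold axis v@4; visible region now rows[0,16) x cols[4,8) = 16x4
Op 2 fold_right: fold axis v@6; visible region now rows[0,16) x cols[6,8) = 16x2
Op 3 cut(13, 0): punch at orig (13,6); cuts so far [(13, 6)]; region rows[0,16) x cols[6,8) = 16x2
Op 4 cut(3, 0): punch at orig (3,6); cuts so far [(3, 6), (13, 6)]; region rows[0,16) x cols[6,8) = 16x2
Unfold 1 (reflect across v@6): 4 holes -> [(3, 5), (3, 6), (13, 5), (13, 6)]
Unfold 2 (reflect across v@4): 8 holes -> [(3, 1), (3, 2), (3, 5), (3, 6), (13, 1), (13, 2), (13, 5), (13, 6)]

Answer: ........
........
........
.OO..OO.
........
........
........
........
........
........
........
........
........
.OO..OO.
........
........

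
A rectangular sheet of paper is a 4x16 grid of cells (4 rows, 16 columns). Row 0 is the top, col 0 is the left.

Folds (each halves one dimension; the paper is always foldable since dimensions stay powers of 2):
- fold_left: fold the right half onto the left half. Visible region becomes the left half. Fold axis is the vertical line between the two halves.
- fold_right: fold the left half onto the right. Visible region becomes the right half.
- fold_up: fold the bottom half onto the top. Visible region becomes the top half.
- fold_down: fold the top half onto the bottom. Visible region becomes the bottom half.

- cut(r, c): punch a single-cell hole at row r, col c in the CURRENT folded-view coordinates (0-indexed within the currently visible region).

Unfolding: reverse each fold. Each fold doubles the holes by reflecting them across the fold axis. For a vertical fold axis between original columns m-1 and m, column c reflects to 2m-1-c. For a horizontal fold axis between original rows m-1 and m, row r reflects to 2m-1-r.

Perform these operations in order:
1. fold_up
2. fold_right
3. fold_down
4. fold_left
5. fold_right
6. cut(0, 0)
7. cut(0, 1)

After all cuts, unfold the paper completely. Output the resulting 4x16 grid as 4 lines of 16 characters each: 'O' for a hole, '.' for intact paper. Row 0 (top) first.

Op 1 fold_up: fold axis h@2; visible region now rows[0,2) x cols[0,16) = 2x16
Op 2 fold_right: fold axis v@8; visible region now rows[0,2) x cols[8,16) = 2x8
Op 3 fold_down: fold axis h@1; visible region now rows[1,2) x cols[8,16) = 1x8
Op 4 fold_left: fold axis v@12; visible region now rows[1,2) x cols[8,12) = 1x4
Op 5 fold_right: fold axis v@10; visible region now rows[1,2) x cols[10,12) = 1x2
Op 6 cut(0, 0): punch at orig (1,10); cuts so far [(1, 10)]; region rows[1,2) x cols[10,12) = 1x2
Op 7 cut(0, 1): punch at orig (1,11); cuts so far [(1, 10), (1, 11)]; region rows[1,2) x cols[10,12) = 1x2
Unfold 1 (reflect across v@10): 4 holes -> [(1, 8), (1, 9), (1, 10), (1, 11)]
Unfold 2 (reflect across v@12): 8 holes -> [(1, 8), (1, 9), (1, 10), (1, 11), (1, 12), (1, 13), (1, 14), (1, 15)]
Unfold 3 (reflect across h@1): 16 holes -> [(0, 8), (0, 9), (0, 10), (0, 11), (0, 12), (0, 13), (0, 14), (0, 15), (1, 8), (1, 9), (1, 10), (1, 11), (1, 12), (1, 13), (1, 14), (1, 15)]
Unfold 4 (reflect across v@8): 32 holes -> [(0, 0), (0, 1), (0, 2), (0, 3), (0, 4), (0, 5), (0, 6), (0, 7), (0, 8), (0, 9), (0, 10), (0, 11), (0, 12), (0, 13), (0, 14), (0, 15), (1, 0), (1, 1), (1, 2), (1, 3), (1, 4), (1, 5), (1, 6), (1, 7), (1, 8), (1, 9), (1, 10), (1, 11), (1, 12), (1, 13), (1, 14), (1, 15)]
Unfold 5 (reflect across h@2): 64 holes -> [(0, 0), (0, 1), (0, 2), (0, 3), (0, 4), (0, 5), (0, 6), (0, 7), (0, 8), (0, 9), (0, 10), (0, 11), (0, 12), (0, 13), (0, 14), (0, 15), (1, 0), (1, 1), (1, 2), (1, 3), (1, 4), (1, 5), (1, 6), (1, 7), (1, 8), (1, 9), (1, 10), (1, 11), (1, 12), (1, 13), (1, 14), (1, 15), (2, 0), (2, 1), (2, 2), (2, 3), (2, 4), (2, 5), (2, 6), (2, 7), (2, 8), (2, 9), (2, 10), (2, 11), (2, 12), (2, 13), (2, 14), (2, 15), (3, 0), (3, 1), (3, 2), (3, 3), (3, 4), (3, 5), (3, 6), (3, 7), (3, 8), (3, 9), (3, 10), (3, 11), (3, 12), (3, 13), (3, 14), (3, 15)]

Answer: OOOOOOOOOOOOOOOO
OOOOOOOOOOOOOOOO
OOOOOOOOOOOOOOOO
OOOOOOOOOOOOOOOO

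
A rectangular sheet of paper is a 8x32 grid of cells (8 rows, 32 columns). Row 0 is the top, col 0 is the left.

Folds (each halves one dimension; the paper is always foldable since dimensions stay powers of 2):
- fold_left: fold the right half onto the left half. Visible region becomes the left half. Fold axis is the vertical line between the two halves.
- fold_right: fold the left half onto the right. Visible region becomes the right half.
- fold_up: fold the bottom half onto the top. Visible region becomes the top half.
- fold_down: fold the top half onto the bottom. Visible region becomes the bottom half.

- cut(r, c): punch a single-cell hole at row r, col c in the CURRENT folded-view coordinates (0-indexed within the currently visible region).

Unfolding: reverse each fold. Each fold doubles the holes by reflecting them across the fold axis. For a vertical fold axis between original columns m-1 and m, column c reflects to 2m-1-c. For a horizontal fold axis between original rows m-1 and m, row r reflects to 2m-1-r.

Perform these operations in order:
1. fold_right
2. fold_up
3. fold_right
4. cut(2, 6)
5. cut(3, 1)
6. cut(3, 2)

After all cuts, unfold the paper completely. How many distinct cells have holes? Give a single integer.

Answer: 24

Derivation:
Op 1 fold_right: fold axis v@16; visible region now rows[0,8) x cols[16,32) = 8x16
Op 2 fold_up: fold axis h@4; visible region now rows[0,4) x cols[16,32) = 4x16
Op 3 fold_right: fold axis v@24; visible region now rows[0,4) x cols[24,32) = 4x8
Op 4 cut(2, 6): punch at orig (2,30); cuts so far [(2, 30)]; region rows[0,4) x cols[24,32) = 4x8
Op 5 cut(3, 1): punch at orig (3,25); cuts so far [(2, 30), (3, 25)]; region rows[0,4) x cols[24,32) = 4x8
Op 6 cut(3, 2): punch at orig (3,26); cuts so far [(2, 30), (3, 25), (3, 26)]; region rows[0,4) x cols[24,32) = 4x8
Unfold 1 (reflect across v@24): 6 holes -> [(2, 17), (2, 30), (3, 21), (3, 22), (3, 25), (3, 26)]
Unfold 2 (reflect across h@4): 12 holes -> [(2, 17), (2, 30), (3, 21), (3, 22), (3, 25), (3, 26), (4, 21), (4, 22), (4, 25), (4, 26), (5, 17), (5, 30)]
Unfold 3 (reflect across v@16): 24 holes -> [(2, 1), (2, 14), (2, 17), (2, 30), (3, 5), (3, 6), (3, 9), (3, 10), (3, 21), (3, 22), (3, 25), (3, 26), (4, 5), (4, 6), (4, 9), (4, 10), (4, 21), (4, 22), (4, 25), (4, 26), (5, 1), (5, 14), (5, 17), (5, 30)]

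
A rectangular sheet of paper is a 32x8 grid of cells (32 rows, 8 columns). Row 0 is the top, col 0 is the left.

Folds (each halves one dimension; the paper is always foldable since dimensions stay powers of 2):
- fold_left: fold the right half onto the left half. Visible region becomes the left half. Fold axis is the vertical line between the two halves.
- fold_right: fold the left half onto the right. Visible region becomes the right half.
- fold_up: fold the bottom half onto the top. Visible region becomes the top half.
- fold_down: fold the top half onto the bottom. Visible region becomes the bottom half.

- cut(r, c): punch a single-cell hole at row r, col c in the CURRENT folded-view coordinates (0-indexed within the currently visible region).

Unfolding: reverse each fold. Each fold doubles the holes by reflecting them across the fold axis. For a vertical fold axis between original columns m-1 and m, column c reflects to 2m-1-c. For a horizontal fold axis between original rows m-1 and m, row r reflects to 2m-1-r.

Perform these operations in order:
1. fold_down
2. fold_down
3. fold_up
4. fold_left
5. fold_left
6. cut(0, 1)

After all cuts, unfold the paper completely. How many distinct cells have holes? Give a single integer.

Op 1 fold_down: fold axis h@16; visible region now rows[16,32) x cols[0,8) = 16x8
Op 2 fold_down: fold axis h@24; visible region now rows[24,32) x cols[0,8) = 8x8
Op 3 fold_up: fold axis h@28; visible region now rows[24,28) x cols[0,8) = 4x8
Op 4 fold_left: fold axis v@4; visible region now rows[24,28) x cols[0,4) = 4x4
Op 5 fold_left: fold axis v@2; visible region now rows[24,28) x cols[0,2) = 4x2
Op 6 cut(0, 1): punch at orig (24,1); cuts so far [(24, 1)]; region rows[24,28) x cols[0,2) = 4x2
Unfold 1 (reflect across v@2): 2 holes -> [(24, 1), (24, 2)]
Unfold 2 (reflect across v@4): 4 holes -> [(24, 1), (24, 2), (24, 5), (24, 6)]
Unfold 3 (reflect across h@28): 8 holes -> [(24, 1), (24, 2), (24, 5), (24, 6), (31, 1), (31, 2), (31, 5), (31, 6)]
Unfold 4 (reflect across h@24): 16 holes -> [(16, 1), (16, 2), (16, 5), (16, 6), (23, 1), (23, 2), (23, 5), (23, 6), (24, 1), (24, 2), (24, 5), (24, 6), (31, 1), (31, 2), (31, 5), (31, 6)]
Unfold 5 (reflect across h@16): 32 holes -> [(0, 1), (0, 2), (0, 5), (0, 6), (7, 1), (7, 2), (7, 5), (7, 6), (8, 1), (8, 2), (8, 5), (8, 6), (15, 1), (15, 2), (15, 5), (15, 6), (16, 1), (16, 2), (16, 5), (16, 6), (23, 1), (23, 2), (23, 5), (23, 6), (24, 1), (24, 2), (24, 5), (24, 6), (31, 1), (31, 2), (31, 5), (31, 6)]

Answer: 32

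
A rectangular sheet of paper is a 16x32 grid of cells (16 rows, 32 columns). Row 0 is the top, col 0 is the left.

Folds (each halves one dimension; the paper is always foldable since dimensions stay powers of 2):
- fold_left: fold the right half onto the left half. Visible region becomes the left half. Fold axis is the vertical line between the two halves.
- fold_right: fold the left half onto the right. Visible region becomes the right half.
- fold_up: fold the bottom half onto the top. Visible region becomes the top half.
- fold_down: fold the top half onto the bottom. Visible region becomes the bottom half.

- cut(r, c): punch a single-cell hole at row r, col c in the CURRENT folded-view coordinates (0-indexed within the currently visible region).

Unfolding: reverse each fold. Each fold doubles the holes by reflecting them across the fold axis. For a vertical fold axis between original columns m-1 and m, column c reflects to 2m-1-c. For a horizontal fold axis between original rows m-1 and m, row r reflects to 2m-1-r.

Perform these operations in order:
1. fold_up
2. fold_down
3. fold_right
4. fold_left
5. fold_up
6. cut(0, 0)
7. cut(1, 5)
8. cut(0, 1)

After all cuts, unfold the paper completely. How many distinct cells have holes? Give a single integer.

Answer: 96

Derivation:
Op 1 fold_up: fold axis h@8; visible region now rows[0,8) x cols[0,32) = 8x32
Op 2 fold_down: fold axis h@4; visible region now rows[4,8) x cols[0,32) = 4x32
Op 3 fold_right: fold axis v@16; visible region now rows[4,8) x cols[16,32) = 4x16
Op 4 fold_left: fold axis v@24; visible region now rows[4,8) x cols[16,24) = 4x8
Op 5 fold_up: fold axis h@6; visible region now rows[4,6) x cols[16,24) = 2x8
Op 6 cut(0, 0): punch at orig (4,16); cuts so far [(4, 16)]; region rows[4,6) x cols[16,24) = 2x8
Op 7 cut(1, 5): punch at orig (5,21); cuts so far [(4, 16), (5, 21)]; region rows[4,6) x cols[16,24) = 2x8
Op 8 cut(0, 1): punch at orig (4,17); cuts so far [(4, 16), (4, 17), (5, 21)]; region rows[4,6) x cols[16,24) = 2x8
Unfold 1 (reflect across h@6): 6 holes -> [(4, 16), (4, 17), (5, 21), (6, 21), (7, 16), (7, 17)]
Unfold 2 (reflect across v@24): 12 holes -> [(4, 16), (4, 17), (4, 30), (4, 31), (5, 21), (5, 26), (6, 21), (6, 26), (7, 16), (7, 17), (7, 30), (7, 31)]
Unfold 3 (reflect across v@16): 24 holes -> [(4, 0), (4, 1), (4, 14), (4, 15), (4, 16), (4, 17), (4, 30), (4, 31), (5, 5), (5, 10), (5, 21), (5, 26), (6, 5), (6, 10), (6, 21), (6, 26), (7, 0), (7, 1), (7, 14), (7, 15), (7, 16), (7, 17), (7, 30), (7, 31)]
Unfold 4 (reflect across h@4): 48 holes -> [(0, 0), (0, 1), (0, 14), (0, 15), (0, 16), (0, 17), (0, 30), (0, 31), (1, 5), (1, 10), (1, 21), (1, 26), (2, 5), (2, 10), (2, 21), (2, 26), (3, 0), (3, 1), (3, 14), (3, 15), (3, 16), (3, 17), (3, 30), (3, 31), (4, 0), (4, 1), (4, 14), (4, 15), (4, 16), (4, 17), (4, 30), (4, 31), (5, 5), (5, 10), (5, 21), (5, 26), (6, 5), (6, 10), (6, 21), (6, 26), (7, 0), (7, 1), (7, 14), (7, 15), (7, 16), (7, 17), (7, 30), (7, 31)]
Unfold 5 (reflect across h@8): 96 holes -> [(0, 0), (0, 1), (0, 14), (0, 15), (0, 16), (0, 17), (0, 30), (0, 31), (1, 5), (1, 10), (1, 21), (1, 26), (2, 5), (2, 10), (2, 21), (2, 26), (3, 0), (3, 1), (3, 14), (3, 15), (3, 16), (3, 17), (3, 30), (3, 31), (4, 0), (4, 1), (4, 14), (4, 15), (4, 16), (4, 17), (4, 30), (4, 31), (5, 5), (5, 10), (5, 21), (5, 26), (6, 5), (6, 10), (6, 21), (6, 26), (7, 0), (7, 1), (7, 14), (7, 15), (7, 16), (7, 17), (7, 30), (7, 31), (8, 0), (8, 1), (8, 14), (8, 15), (8, 16), (8, 17), (8, 30), (8, 31), (9, 5), (9, 10), (9, 21), (9, 26), (10, 5), (10, 10), (10, 21), (10, 26), (11, 0), (11, 1), (11, 14), (11, 15), (11, 16), (11, 17), (11, 30), (11, 31), (12, 0), (12, 1), (12, 14), (12, 15), (12, 16), (12, 17), (12, 30), (12, 31), (13, 5), (13, 10), (13, 21), (13, 26), (14, 5), (14, 10), (14, 21), (14, 26), (15, 0), (15, 1), (15, 14), (15, 15), (15, 16), (15, 17), (15, 30), (15, 31)]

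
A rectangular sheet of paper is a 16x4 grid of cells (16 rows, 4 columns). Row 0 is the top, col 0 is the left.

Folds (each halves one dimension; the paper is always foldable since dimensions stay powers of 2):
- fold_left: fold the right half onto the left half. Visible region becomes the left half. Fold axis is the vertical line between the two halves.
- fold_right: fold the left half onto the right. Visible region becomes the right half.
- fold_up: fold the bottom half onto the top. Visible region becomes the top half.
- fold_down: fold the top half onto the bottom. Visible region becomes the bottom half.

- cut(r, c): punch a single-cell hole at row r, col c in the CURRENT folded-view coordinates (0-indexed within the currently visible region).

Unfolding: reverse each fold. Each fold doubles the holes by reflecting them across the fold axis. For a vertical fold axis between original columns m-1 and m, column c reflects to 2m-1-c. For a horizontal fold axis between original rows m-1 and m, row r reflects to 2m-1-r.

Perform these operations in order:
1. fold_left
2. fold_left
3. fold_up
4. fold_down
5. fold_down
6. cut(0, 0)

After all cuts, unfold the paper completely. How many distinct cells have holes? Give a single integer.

Answer: 32

Derivation:
Op 1 fold_left: fold axis v@2; visible region now rows[0,16) x cols[0,2) = 16x2
Op 2 fold_left: fold axis v@1; visible region now rows[0,16) x cols[0,1) = 16x1
Op 3 fold_up: fold axis h@8; visible region now rows[0,8) x cols[0,1) = 8x1
Op 4 fold_down: fold axis h@4; visible region now rows[4,8) x cols[0,1) = 4x1
Op 5 fold_down: fold axis h@6; visible region now rows[6,8) x cols[0,1) = 2x1
Op 6 cut(0, 0): punch at orig (6,0); cuts so far [(6, 0)]; region rows[6,8) x cols[0,1) = 2x1
Unfold 1 (reflect across h@6): 2 holes -> [(5, 0), (6, 0)]
Unfold 2 (reflect across h@4): 4 holes -> [(1, 0), (2, 0), (5, 0), (6, 0)]
Unfold 3 (reflect across h@8): 8 holes -> [(1, 0), (2, 0), (5, 0), (6, 0), (9, 0), (10, 0), (13, 0), (14, 0)]
Unfold 4 (reflect across v@1): 16 holes -> [(1, 0), (1, 1), (2, 0), (2, 1), (5, 0), (5, 1), (6, 0), (6, 1), (9, 0), (9, 1), (10, 0), (10, 1), (13, 0), (13, 1), (14, 0), (14, 1)]
Unfold 5 (reflect across v@2): 32 holes -> [(1, 0), (1, 1), (1, 2), (1, 3), (2, 0), (2, 1), (2, 2), (2, 3), (5, 0), (5, 1), (5, 2), (5, 3), (6, 0), (6, 1), (6, 2), (6, 3), (9, 0), (9, 1), (9, 2), (9, 3), (10, 0), (10, 1), (10, 2), (10, 3), (13, 0), (13, 1), (13, 2), (13, 3), (14, 0), (14, 1), (14, 2), (14, 3)]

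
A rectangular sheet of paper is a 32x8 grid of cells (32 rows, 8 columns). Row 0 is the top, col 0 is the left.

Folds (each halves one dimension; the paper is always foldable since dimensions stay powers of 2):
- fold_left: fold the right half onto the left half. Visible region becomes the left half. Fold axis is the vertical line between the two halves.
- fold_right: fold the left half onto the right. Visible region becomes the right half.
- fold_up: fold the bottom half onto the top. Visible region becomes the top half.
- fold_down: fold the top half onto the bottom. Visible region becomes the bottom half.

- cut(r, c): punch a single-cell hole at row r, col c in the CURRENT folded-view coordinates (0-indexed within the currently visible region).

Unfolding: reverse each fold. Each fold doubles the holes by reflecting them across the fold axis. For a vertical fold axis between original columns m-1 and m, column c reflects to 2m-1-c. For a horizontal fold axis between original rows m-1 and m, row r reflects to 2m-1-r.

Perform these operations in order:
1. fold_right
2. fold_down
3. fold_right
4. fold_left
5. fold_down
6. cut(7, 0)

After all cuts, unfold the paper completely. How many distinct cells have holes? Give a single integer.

Op 1 fold_right: fold axis v@4; visible region now rows[0,32) x cols[4,8) = 32x4
Op 2 fold_down: fold axis h@16; visible region now rows[16,32) x cols[4,8) = 16x4
Op 3 fold_right: fold axis v@6; visible region now rows[16,32) x cols[6,8) = 16x2
Op 4 fold_left: fold axis v@7; visible region now rows[16,32) x cols[6,7) = 16x1
Op 5 fold_down: fold axis h@24; visible region now rows[24,32) x cols[6,7) = 8x1
Op 6 cut(7, 0): punch at orig (31,6); cuts so far [(31, 6)]; region rows[24,32) x cols[6,7) = 8x1
Unfold 1 (reflect across h@24): 2 holes -> [(16, 6), (31, 6)]
Unfold 2 (reflect across v@7): 4 holes -> [(16, 6), (16, 7), (31, 6), (31, 7)]
Unfold 3 (reflect across v@6): 8 holes -> [(16, 4), (16, 5), (16, 6), (16, 7), (31, 4), (31, 5), (31, 6), (31, 7)]
Unfold 4 (reflect across h@16): 16 holes -> [(0, 4), (0, 5), (0, 6), (0, 7), (15, 4), (15, 5), (15, 6), (15, 7), (16, 4), (16, 5), (16, 6), (16, 7), (31, 4), (31, 5), (31, 6), (31, 7)]
Unfold 5 (reflect across v@4): 32 holes -> [(0, 0), (0, 1), (0, 2), (0, 3), (0, 4), (0, 5), (0, 6), (0, 7), (15, 0), (15, 1), (15, 2), (15, 3), (15, 4), (15, 5), (15, 6), (15, 7), (16, 0), (16, 1), (16, 2), (16, 3), (16, 4), (16, 5), (16, 6), (16, 7), (31, 0), (31, 1), (31, 2), (31, 3), (31, 4), (31, 5), (31, 6), (31, 7)]

Answer: 32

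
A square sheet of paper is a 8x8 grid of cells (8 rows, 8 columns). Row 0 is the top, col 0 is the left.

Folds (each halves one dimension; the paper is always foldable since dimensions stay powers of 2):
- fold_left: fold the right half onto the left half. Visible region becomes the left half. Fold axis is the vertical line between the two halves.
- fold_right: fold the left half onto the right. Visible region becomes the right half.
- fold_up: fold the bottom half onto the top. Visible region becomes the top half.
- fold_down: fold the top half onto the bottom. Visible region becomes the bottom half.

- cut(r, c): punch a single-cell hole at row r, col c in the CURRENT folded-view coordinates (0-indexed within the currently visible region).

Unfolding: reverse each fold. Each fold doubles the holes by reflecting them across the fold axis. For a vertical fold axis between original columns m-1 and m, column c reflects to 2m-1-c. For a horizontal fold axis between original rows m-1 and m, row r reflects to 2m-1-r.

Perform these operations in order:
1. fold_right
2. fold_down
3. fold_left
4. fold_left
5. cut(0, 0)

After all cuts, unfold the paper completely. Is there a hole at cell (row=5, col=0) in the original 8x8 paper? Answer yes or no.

Answer: no

Derivation:
Op 1 fold_right: fold axis v@4; visible region now rows[0,8) x cols[4,8) = 8x4
Op 2 fold_down: fold axis h@4; visible region now rows[4,8) x cols[4,8) = 4x4
Op 3 fold_left: fold axis v@6; visible region now rows[4,8) x cols[4,6) = 4x2
Op 4 fold_left: fold axis v@5; visible region now rows[4,8) x cols[4,5) = 4x1
Op 5 cut(0, 0): punch at orig (4,4); cuts so far [(4, 4)]; region rows[4,8) x cols[4,5) = 4x1
Unfold 1 (reflect across v@5): 2 holes -> [(4, 4), (4, 5)]
Unfold 2 (reflect across v@6): 4 holes -> [(4, 4), (4, 5), (4, 6), (4, 7)]
Unfold 3 (reflect across h@4): 8 holes -> [(3, 4), (3, 5), (3, 6), (3, 7), (4, 4), (4, 5), (4, 6), (4, 7)]
Unfold 4 (reflect across v@4): 16 holes -> [(3, 0), (3, 1), (3, 2), (3, 3), (3, 4), (3, 5), (3, 6), (3, 7), (4, 0), (4, 1), (4, 2), (4, 3), (4, 4), (4, 5), (4, 6), (4, 7)]
Holes: [(3, 0), (3, 1), (3, 2), (3, 3), (3, 4), (3, 5), (3, 6), (3, 7), (4, 0), (4, 1), (4, 2), (4, 3), (4, 4), (4, 5), (4, 6), (4, 7)]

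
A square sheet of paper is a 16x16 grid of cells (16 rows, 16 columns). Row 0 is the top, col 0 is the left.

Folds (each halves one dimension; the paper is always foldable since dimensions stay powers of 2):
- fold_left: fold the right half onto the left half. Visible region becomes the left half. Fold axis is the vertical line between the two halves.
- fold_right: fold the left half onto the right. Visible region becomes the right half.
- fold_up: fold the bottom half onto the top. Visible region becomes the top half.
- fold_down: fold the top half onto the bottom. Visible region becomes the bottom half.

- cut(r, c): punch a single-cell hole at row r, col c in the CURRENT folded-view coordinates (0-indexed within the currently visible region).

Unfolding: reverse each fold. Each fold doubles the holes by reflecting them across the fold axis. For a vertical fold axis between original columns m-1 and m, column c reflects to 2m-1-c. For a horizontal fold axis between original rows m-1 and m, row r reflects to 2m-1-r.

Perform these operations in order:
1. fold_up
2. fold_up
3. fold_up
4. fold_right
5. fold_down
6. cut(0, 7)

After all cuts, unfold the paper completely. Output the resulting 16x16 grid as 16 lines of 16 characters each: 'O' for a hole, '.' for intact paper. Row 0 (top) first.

Op 1 fold_up: fold axis h@8; visible region now rows[0,8) x cols[0,16) = 8x16
Op 2 fold_up: fold axis h@4; visible region now rows[0,4) x cols[0,16) = 4x16
Op 3 fold_up: fold axis h@2; visible region now rows[0,2) x cols[0,16) = 2x16
Op 4 fold_right: fold axis v@8; visible region now rows[0,2) x cols[8,16) = 2x8
Op 5 fold_down: fold axis h@1; visible region now rows[1,2) x cols[8,16) = 1x8
Op 6 cut(0, 7): punch at orig (1,15); cuts so far [(1, 15)]; region rows[1,2) x cols[8,16) = 1x8
Unfold 1 (reflect across h@1): 2 holes -> [(0, 15), (1, 15)]
Unfold 2 (reflect across v@8): 4 holes -> [(0, 0), (0, 15), (1, 0), (1, 15)]
Unfold 3 (reflect across h@2): 8 holes -> [(0, 0), (0, 15), (1, 0), (1, 15), (2, 0), (2, 15), (3, 0), (3, 15)]
Unfold 4 (reflect across h@4): 16 holes -> [(0, 0), (0, 15), (1, 0), (1, 15), (2, 0), (2, 15), (3, 0), (3, 15), (4, 0), (4, 15), (5, 0), (5, 15), (6, 0), (6, 15), (7, 0), (7, 15)]
Unfold 5 (reflect across h@8): 32 holes -> [(0, 0), (0, 15), (1, 0), (1, 15), (2, 0), (2, 15), (3, 0), (3, 15), (4, 0), (4, 15), (5, 0), (5, 15), (6, 0), (6, 15), (7, 0), (7, 15), (8, 0), (8, 15), (9, 0), (9, 15), (10, 0), (10, 15), (11, 0), (11, 15), (12, 0), (12, 15), (13, 0), (13, 15), (14, 0), (14, 15), (15, 0), (15, 15)]

Answer: O..............O
O..............O
O..............O
O..............O
O..............O
O..............O
O..............O
O..............O
O..............O
O..............O
O..............O
O..............O
O..............O
O..............O
O..............O
O..............O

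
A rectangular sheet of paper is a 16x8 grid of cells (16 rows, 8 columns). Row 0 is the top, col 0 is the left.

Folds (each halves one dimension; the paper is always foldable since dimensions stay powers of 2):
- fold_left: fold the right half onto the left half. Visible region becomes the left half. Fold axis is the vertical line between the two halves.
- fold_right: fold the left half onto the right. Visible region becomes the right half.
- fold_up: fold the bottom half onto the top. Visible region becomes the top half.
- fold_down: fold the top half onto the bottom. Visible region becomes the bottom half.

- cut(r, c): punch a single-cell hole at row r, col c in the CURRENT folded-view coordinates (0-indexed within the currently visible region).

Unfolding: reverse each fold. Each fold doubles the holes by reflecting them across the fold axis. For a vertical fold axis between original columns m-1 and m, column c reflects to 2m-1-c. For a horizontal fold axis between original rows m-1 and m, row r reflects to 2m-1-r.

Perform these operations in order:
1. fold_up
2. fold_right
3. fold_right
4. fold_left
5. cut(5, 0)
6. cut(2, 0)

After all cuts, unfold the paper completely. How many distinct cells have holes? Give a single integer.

Op 1 fold_up: fold axis h@8; visible region now rows[0,8) x cols[0,8) = 8x8
Op 2 fold_right: fold axis v@4; visible region now rows[0,8) x cols[4,8) = 8x4
Op 3 fold_right: fold axis v@6; visible region now rows[0,8) x cols[6,8) = 8x2
Op 4 fold_left: fold axis v@7; visible region now rows[0,8) x cols[6,7) = 8x1
Op 5 cut(5, 0): punch at orig (5,6); cuts so far [(5, 6)]; region rows[0,8) x cols[6,7) = 8x1
Op 6 cut(2, 0): punch at orig (2,6); cuts so far [(2, 6), (5, 6)]; region rows[0,8) x cols[6,7) = 8x1
Unfold 1 (reflect across v@7): 4 holes -> [(2, 6), (2, 7), (5, 6), (5, 7)]
Unfold 2 (reflect across v@6): 8 holes -> [(2, 4), (2, 5), (2, 6), (2, 7), (5, 4), (5, 5), (5, 6), (5, 7)]
Unfold 3 (reflect across v@4): 16 holes -> [(2, 0), (2, 1), (2, 2), (2, 3), (2, 4), (2, 5), (2, 6), (2, 7), (5, 0), (5, 1), (5, 2), (5, 3), (5, 4), (5, 5), (5, 6), (5, 7)]
Unfold 4 (reflect across h@8): 32 holes -> [(2, 0), (2, 1), (2, 2), (2, 3), (2, 4), (2, 5), (2, 6), (2, 7), (5, 0), (5, 1), (5, 2), (5, 3), (5, 4), (5, 5), (5, 6), (5, 7), (10, 0), (10, 1), (10, 2), (10, 3), (10, 4), (10, 5), (10, 6), (10, 7), (13, 0), (13, 1), (13, 2), (13, 3), (13, 4), (13, 5), (13, 6), (13, 7)]

Answer: 32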